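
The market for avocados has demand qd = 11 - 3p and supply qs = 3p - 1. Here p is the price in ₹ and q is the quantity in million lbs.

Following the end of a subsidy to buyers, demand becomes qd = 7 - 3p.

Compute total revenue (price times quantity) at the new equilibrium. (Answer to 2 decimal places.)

Original equilibrium: 11 - 3p = 3p - 1 gives 12 = 6p, so p = 2 and q = 5.
The new curves are qd = 7 - 3p (demand) and qs = 3p - 1 (supply).
Setting them equal: 7 - 3p = 3p - 1 → 8 = 6p, so p = 4/3 ≈ 1.3333 and q = 3.
New expenditure = 1.3333 × 3 = 4.00.

4.00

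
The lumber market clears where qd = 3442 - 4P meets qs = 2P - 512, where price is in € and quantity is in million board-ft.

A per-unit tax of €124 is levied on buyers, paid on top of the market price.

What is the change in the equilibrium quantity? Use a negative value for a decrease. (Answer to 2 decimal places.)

Original equilibrium: 3442 - 4P = 2P - 512 gives 3954 = 6P, so P = 659 and q = 806.
Since buyers pay the price plus the tax, the effective demand curve becomes qd = 2946 - 4P.
Equate the new curves: 2946 - 4P = 2P - 512, giving 3458 = 6P, P = 1729/3 ≈ 576.3333, q = 1922/3 ≈ 640.6667.
Δq = 640.6667 − 806 = -165.33.

-165.33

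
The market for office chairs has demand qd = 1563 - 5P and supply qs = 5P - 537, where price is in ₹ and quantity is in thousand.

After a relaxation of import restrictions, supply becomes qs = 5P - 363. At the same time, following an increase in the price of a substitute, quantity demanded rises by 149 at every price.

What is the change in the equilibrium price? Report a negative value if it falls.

-2.5

Original equilibrium: 1563 - 5P = 5P - 537 gives 2100 = 10P, so P = 210 and q = 513.
The shock moves the curves to qd = 1712 - 5P and qs = 5P - 363.
Setting them equal: 1712 - 5P = 5P - 363 → 2075 = 10P, so P = 207.5 and q = 674.5.
ΔP = 207.5 − 210 = -2.5.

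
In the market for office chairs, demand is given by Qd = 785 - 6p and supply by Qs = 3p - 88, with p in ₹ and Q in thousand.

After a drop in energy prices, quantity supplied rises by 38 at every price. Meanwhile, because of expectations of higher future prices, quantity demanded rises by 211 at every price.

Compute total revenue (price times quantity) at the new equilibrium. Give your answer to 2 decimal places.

Solve the original market: 785 - 6p = 3p - 88, hence p = 97 and Q = 203.
After the shift, demand is Qd = 996 - 6p and supply is Qs = 3p - 50.
Equate the new curves: 996 - 6p = 3p - 50, giving 1046 = 9p, p = 1046/9 ≈ 116.2222, Q = 896/3 ≈ 298.6667.
New expenditure = 116.2222 × 298.6667 = 34711.70.

34711.70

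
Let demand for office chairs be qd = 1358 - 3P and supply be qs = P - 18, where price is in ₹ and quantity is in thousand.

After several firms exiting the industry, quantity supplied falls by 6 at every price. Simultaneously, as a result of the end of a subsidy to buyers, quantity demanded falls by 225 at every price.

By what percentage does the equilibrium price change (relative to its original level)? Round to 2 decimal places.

-15.92

Original equilibrium: 1358 - 3P = P - 18 gives 1376 = 4P, so P = 344 and q = 326.
The new curves are qd = 1133 - 3P (demand) and qs = P - 24 (supply).
Clearing the new market: 1133 - 3P = P - 24, so P = 289.25 and q = 265.25.
%ΔP = (289.25 − 344) / 344 × 100 = -15.92%.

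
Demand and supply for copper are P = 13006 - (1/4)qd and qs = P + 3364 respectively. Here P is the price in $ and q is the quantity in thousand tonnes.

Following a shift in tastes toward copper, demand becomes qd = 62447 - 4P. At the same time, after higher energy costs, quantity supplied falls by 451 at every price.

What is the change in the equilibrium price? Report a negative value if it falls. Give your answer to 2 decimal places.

+2174.80

Initially, 52024 - 4P = P + 3364, so 48660 = 5P and P = 9732, q = 13096.
After the shift, demand is qd = 62447 - 4P and supply is qs = P + 2913.
New equilibrium: 62447 - 4P = P + 2913 ⇒ 59534 = 5P ⇒ P = 11906.8, q = 14819.8.
ΔP = 11906.8 − 9732 = +2174.80.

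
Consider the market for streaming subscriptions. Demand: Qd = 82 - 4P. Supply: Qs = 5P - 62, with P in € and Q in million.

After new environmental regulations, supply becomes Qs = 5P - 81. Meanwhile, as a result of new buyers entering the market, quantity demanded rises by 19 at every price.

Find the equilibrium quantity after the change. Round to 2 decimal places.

20.11

Before the shock: 82 - 4P = 5P - 62 ⇒ 144 = 9P ⇒ P = 16, Q = 18.
The shock moves the curves to Qd = 101 - 4P and Qs = 5P - 81.
Equate the new curves: 101 - 4P = 5P - 81, giving 182 = 9P, P = 182/9 ≈ 20.2222, Q = 181/9 ≈ 20.1111.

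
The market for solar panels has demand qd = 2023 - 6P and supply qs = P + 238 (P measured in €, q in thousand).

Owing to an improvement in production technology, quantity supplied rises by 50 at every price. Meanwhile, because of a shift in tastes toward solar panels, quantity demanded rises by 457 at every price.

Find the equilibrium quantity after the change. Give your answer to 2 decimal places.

601.14

Before the shock: 2023 - 6P = P + 238 ⇒ 1785 = 7P ⇒ P = 255, q = 493.
With the change applied: demand qd = 2480 - 6P, supply qs = P + 288.
Setting them equal: 2480 - 6P = P + 288 → 2192 = 7P, so P = 2192/7 ≈ 313.1429 and q = 4208/7 ≈ 601.1429.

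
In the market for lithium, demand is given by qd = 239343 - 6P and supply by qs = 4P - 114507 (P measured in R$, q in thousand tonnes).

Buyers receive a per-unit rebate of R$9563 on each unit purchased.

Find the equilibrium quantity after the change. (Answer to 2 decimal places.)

Solve the original market: 239343 - 6P = 4P - 114507, hence P = 35385 and q = 27033.
Since buyers' out-of-pocket price is the market price minus the rebate, the effective demand curve becomes qd = 296721 - 6P.
Clearing the new market: 296721 - 6P = 4P - 114507, so P = 41122.8 and q = 49984.2.

49984.20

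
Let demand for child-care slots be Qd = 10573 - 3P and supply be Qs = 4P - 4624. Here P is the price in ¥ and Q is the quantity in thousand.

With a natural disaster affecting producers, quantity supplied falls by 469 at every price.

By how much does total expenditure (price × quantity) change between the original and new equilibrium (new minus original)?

Original equilibrium: 10573 - 3P = 4P - 4624 gives 15197 = 7P, so P = 2171 and Q = 4060.
After the shift, demand is Qd = 10573 - 3P and supply is Qs = 4P - 5093.
Equate the new curves: 10573 - 3P = 4P - 5093, giving 15666 = 7P, P = 2238, Q = 3859.
Expenditure moves from 2171×4060 = 8814260 to 2238×3859 = 8636442; change = -177818.

-177818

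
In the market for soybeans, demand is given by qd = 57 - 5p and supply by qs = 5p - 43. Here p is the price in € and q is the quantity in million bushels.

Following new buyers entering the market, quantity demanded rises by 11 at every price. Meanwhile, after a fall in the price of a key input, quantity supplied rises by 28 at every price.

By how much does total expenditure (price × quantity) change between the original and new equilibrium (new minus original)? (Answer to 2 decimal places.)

+149.95

Solve the original market: 57 - 5p = 5p - 43, hence p = 10 and q = 7.
The new curves are qd = 68 - 5p (demand) and qs = 5p - 15 (supply).
Equate the new curves: 68 - 5p = 5p - 15, giving 83 = 10p, p = 8.3, q = 26.5.
Expenditure moves from 10×7 = 70 to 8.3×26.5 = 219.95; change = +149.95.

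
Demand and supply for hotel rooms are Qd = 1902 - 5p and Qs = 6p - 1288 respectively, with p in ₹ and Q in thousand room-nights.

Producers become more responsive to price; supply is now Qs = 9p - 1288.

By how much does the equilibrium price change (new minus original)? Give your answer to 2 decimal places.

Before the shock: 1902 - 5p = 6p - 1288 ⇒ 3190 = 11p ⇒ p = 290, Q = 452.
The new curves are Qd = 1902 - 5p (demand) and Qs = 9p - 1288 (supply).
New equilibrium: 1902 - 5p = 9p - 1288 ⇒ 3190 = 14p ⇒ p = 1595/7 ≈ 227.8571, Q = 5339/7 ≈ 762.7143.
Δp = 227.8571 − 290 = -62.14.

-62.14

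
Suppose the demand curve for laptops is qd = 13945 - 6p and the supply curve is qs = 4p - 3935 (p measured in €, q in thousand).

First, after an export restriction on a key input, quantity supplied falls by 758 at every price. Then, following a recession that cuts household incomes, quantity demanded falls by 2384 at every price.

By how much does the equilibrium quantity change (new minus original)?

Before the shock: 13945 - 6p = 4p - 3935 ⇒ 17880 = 10p ⇒ p = 1788, q = 3217.
The new curves are qd = 11561 - 6p (demand) and qs = 4p - 4693 (supply).
Equate the new curves: 11561 - 6p = 4p - 4693, giving 16254 = 10p, p = 1625.4, q = 1808.6.
Δq = 1808.6 − 3217 = -1408.4.

-1408.4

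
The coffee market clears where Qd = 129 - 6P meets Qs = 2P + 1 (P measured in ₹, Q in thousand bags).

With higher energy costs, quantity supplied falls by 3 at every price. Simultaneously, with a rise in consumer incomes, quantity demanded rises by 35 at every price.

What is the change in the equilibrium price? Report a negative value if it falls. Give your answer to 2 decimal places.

Original equilibrium: 129 - 6P = 2P + 1 gives 128 = 8P, so P = 16 and Q = 33.
The new curves are Qd = 164 - 6P (demand) and Qs = 2P - 2 (supply).
Equate the new curves: 164 - 6P = 2P - 2, giving 166 = 8P, P = 20.75, Q = 39.5.
ΔP = 20.75 − 16 = +4.75.

+4.75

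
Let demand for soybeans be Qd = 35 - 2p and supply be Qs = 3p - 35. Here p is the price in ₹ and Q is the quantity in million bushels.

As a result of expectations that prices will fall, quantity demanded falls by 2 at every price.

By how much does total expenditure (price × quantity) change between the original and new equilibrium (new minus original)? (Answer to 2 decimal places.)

Original equilibrium: 35 - 2p = 3p - 35 gives 70 = 5p, so p = 14 and Q = 7.
The new curves are Qd = 33 - 2p (demand) and Qs = 3p - 35 (supply).
New equilibrium: 33 - 2p = 3p - 35 ⇒ 68 = 5p ⇒ p = 13.6, Q = 5.8.
Expenditure moves from 14×7 = 98 to 13.6×5.8 = 78.88; change = -19.12.

-19.12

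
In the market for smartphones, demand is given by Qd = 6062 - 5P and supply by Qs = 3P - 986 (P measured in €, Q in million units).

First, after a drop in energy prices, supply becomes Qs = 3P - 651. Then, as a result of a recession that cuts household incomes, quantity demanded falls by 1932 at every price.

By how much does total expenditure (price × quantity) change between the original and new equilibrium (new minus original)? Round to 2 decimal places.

-777403.95

Before the shock: 6062 - 5P = 3P - 986 ⇒ 7048 = 8P ⇒ P = 881, Q = 1657.
After the shift, demand is Qd = 4130 - 5P and supply is Qs = 3P - 651.
Equate the new curves: 4130 - 5P = 3P - 651, giving 4781 = 8P, P = 597.625, Q = 1141.875.
Expenditure moves from 881×1657 = 1459817 to 597.625×1141.875 = 682413.046875; change = -777403.95.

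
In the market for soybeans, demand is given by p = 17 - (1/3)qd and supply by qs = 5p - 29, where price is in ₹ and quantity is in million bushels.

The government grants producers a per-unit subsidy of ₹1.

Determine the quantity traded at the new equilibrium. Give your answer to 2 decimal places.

Solve the original market: 51 - 3p = 5p - 29, hence p = 10 and q = 21.
Since sellers receive the price plus the subsidy, the effective supply curve becomes qs = 5p - 24.
Clearing the new market: 51 - 3p = 5p - 24, so p = 9.375 and q = 22.875.

22.88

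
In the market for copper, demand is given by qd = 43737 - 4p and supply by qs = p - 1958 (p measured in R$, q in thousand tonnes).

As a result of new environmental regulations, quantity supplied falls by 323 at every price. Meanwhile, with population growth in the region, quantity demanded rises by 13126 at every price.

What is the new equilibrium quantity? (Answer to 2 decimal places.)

Solve the original market: 43737 - 4p = p - 1958, hence p = 9139 and q = 7181.
After the shift, demand is qd = 56863 - 4p and supply is qs = p - 2281.
Clearing the new market: 56863 - 4p = p - 2281, so p = 11828.8 and q = 9547.8.

9547.80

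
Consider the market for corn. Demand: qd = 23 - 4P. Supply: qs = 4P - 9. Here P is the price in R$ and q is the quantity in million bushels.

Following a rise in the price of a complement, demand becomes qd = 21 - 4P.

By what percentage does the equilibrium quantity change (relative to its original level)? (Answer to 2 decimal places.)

-14.29

Solve the original market: 23 - 4P = 4P - 9, hence P = 4 and q = 7.
With the change applied: demand qd = 21 - 4P, supply qs = 4P - 9.
Equate the new curves: 21 - 4P = 4P - 9, giving 30 = 8P, P = 3.75, q = 6.
%Δq = (6 − 7) / 7 × 100 = -14.29%.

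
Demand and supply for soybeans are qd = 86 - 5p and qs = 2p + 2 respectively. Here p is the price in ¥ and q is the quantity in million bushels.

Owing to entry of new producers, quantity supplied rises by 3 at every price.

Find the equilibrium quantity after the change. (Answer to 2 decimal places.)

Before the shock: 86 - 5p = 2p + 2 ⇒ 84 = 7p ⇒ p = 12, q = 26.
The shock moves the curves to qd = 86 - 5p and qs = 2p + 5.
New equilibrium: 86 - 5p = 2p + 5 ⇒ 81 = 7p ⇒ p = 81/7 ≈ 11.5714, q = 197/7 ≈ 28.1429.

28.14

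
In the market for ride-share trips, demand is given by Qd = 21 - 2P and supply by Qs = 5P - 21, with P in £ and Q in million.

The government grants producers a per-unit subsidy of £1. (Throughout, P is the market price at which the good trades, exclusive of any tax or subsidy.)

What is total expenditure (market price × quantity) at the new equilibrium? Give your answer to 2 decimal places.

55.12

Before the shock: 21 - 2P = 5P - 21 ⇒ 42 = 7P ⇒ P = 6, Q = 9.
Since sellers receive the price plus the subsidy, the effective supply curve becomes Qs = 5P - 16.
Equate the new curves: 21 - 2P = 5P - 16, giving 37 = 7P, P = 37/7 ≈ 5.2857, Q = 73/7 ≈ 10.4286.
New expenditure = 5.2857 × 10.4286 = 55.12.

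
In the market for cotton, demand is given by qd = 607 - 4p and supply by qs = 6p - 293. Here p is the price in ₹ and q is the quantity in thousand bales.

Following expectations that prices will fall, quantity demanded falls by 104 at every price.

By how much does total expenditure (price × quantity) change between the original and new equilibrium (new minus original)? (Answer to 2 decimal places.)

-7535.84

Initially, 607 - 4p = 6p - 293, so 900 = 10p and p = 90, q = 247.
After the shift, demand is qd = 503 - 4p and supply is qs = 6p - 293.
Equate the new curves: 503 - 4p = 6p - 293, giving 796 = 10p, p = 79.6, q = 184.6.
Expenditure moves from 90×247 = 22230 to 79.6×184.6 = 14694.16; change = -7535.84.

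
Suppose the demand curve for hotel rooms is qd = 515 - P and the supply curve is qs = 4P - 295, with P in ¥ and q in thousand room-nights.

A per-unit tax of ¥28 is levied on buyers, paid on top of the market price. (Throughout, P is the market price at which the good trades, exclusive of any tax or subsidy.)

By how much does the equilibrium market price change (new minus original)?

Solve the original market: 515 - P = 4P - 295, hence P = 162 and q = 353.
Since buyers pay the price plus the tax, the effective demand curve becomes qd = 487 - P.
New equilibrium: 487 - P = 4P - 295 ⇒ 782 = 5P ⇒ P = 156.4, q = 330.6.
ΔP = 156.4 − 162 = -5.6.

-5.6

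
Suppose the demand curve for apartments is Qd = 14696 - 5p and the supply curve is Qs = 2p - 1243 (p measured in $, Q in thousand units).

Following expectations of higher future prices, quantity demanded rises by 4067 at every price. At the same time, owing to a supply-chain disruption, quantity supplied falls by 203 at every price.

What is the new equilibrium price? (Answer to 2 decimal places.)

Initially, 14696 - 5p = 2p - 1243, so 15939 = 7p and p = 2277, Q = 3311.
With the change applied: demand Qd = 18763 - 5p, supply Qs = 2p - 1446.
Equate the new curves: 18763 - 5p = 2p - 1446, giving 20209 = 7p, p = 2887, Q = 4328.

2887.00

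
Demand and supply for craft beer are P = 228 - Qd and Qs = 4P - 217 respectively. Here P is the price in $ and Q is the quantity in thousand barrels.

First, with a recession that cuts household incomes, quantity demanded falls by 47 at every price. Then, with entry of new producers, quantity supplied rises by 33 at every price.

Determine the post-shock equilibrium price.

73

Original equilibrium: 228 - P = 4P - 217 gives 445 = 5P, so P = 89 and Q = 139.
After the shift, demand is Qd = 181 - P and supply is Qs = 4P - 184.
Clearing the new market: 181 - P = 4P - 184, so P = 73 and Q = 108.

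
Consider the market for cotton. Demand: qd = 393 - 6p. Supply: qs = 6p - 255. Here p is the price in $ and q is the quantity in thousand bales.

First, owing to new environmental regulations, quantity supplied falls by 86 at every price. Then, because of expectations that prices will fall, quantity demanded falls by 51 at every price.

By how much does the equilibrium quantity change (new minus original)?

-68.5

Before the shock: 393 - 6p = 6p - 255 ⇒ 648 = 12p ⇒ p = 54, q = 69.
The new curves are qd = 342 - 6p (demand) and qs = 6p - 341 (supply).
Clearing the new market: 342 - 6p = 6p - 341, so p = 683/12 ≈ 56.9167 and q = 0.5.
Δq = 0.5 − 69 = -68.5.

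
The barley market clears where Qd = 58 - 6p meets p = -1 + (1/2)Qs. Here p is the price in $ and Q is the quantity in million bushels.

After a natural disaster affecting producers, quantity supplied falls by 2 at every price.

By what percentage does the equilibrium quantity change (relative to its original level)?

Solve the original market: 58 - 6p = 2p + 2, hence p = 7 and Q = 16.
After the shift, demand is Qd = 58 - 6p and supply is Qs = 2p.
Equate the new curves: 58 - 6p = 2p, giving 58 = 8p, p = 7.25, Q = 14.5.
%ΔQ = (14.5 − 16) / 16 × 100 = -9.375%.

-9.375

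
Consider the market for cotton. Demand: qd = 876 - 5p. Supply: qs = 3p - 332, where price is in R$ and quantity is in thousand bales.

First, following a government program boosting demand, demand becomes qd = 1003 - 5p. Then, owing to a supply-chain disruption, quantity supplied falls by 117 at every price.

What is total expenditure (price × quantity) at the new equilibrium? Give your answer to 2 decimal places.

Before the shock: 876 - 5p = 3p - 332 ⇒ 1208 = 8p ⇒ p = 151, q = 121.
The new curves are qd = 1003 - 5p (demand) and qs = 3p - 449 (supply).
Equate the new curves: 1003 - 5p = 3p - 449, giving 1452 = 8p, p = 181.5, q = 95.5.
New expenditure = 181.5 × 95.5 = 17333.25.

17333.25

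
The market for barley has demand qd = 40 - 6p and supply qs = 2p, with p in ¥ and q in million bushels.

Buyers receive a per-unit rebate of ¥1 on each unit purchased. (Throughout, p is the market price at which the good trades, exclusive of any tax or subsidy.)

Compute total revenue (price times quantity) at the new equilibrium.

66.125

Original equilibrium: 40 - 6p = 2p gives 40 = 8p, so p = 5 and q = 10.
Since buyers' out-of-pocket price is the market price minus the rebate, the effective demand curve becomes qd = 46 - 6p.
Equate the new curves: 46 - 6p = 2p, giving 46 = 8p, p = 5.75, q = 11.5.
New expenditure = 5.75 × 11.5 = 66.125.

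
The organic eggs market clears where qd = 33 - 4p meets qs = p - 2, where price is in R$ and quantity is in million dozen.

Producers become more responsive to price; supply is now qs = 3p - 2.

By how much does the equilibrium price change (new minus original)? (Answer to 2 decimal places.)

Solve the original market: 33 - 4p = p - 2, hence p = 7 and q = 5.
With the change applied: demand qd = 33 - 4p, supply qs = 3p - 2.
Setting them equal: 33 - 4p = 3p - 2 → 35 = 7p, so p = 5 and q = 13.
Δp = 5 − 7 = -2.00.

-2.00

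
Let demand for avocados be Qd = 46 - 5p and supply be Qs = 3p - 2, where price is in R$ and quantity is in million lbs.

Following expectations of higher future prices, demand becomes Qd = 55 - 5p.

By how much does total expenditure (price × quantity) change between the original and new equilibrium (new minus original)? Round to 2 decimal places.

+42.05

Before the shock: 46 - 5p = 3p - 2 ⇒ 48 = 8p ⇒ p = 6, Q = 16.
With the change applied: demand Qd = 55 - 5p, supply Qs = 3p - 2.
New equilibrium: 55 - 5p = 3p - 2 ⇒ 57 = 8p ⇒ p = 7.125, Q = 19.375.
Expenditure moves from 6×16 = 96 to 7.125×19.375 = 138.046875; change = +42.05.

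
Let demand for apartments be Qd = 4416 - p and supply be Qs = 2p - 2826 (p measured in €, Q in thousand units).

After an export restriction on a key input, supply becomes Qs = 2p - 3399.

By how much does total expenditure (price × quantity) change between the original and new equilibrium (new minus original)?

Solve the original market: 4416 - p = 2p - 2826, hence p = 2414 and Q = 2002.
With the change applied: demand Qd = 4416 - p, supply Qs = 2p - 3399.
Setting them equal: 4416 - p = 2p - 3399 → 7815 = 3p, so p = 2605 and Q = 1811.
Expenditure moves from 2414×2002 = 4832828 to 2605×1811 = 4717655; change = -115173.

-115173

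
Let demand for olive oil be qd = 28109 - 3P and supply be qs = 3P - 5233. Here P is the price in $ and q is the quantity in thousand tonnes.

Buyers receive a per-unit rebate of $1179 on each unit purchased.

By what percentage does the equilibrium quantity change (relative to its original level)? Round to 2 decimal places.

Before the shock: 28109 - 3P = 3P - 5233 ⇒ 33342 = 6P ⇒ P = 5557, q = 11438.
Since buyers' out-of-pocket price is the market price minus the rebate, the effective demand curve becomes qd = 31646 - 3P.
Equate the new curves: 31646 - 3P = 3P - 5233, giving 36879 = 6P, P = 6146.5, q = 13206.5.
%Δq = (13206.5 − 11438) / 11438 × 100 = +15.46%.

+15.46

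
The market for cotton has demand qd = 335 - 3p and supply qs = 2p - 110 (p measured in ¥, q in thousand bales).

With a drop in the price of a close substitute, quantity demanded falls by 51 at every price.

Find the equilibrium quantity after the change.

47.6

Before the shock: 335 - 3p = 2p - 110 ⇒ 445 = 5p ⇒ p = 89, q = 68.
After the shift, demand is qd = 284 - 3p and supply is qs = 2p - 110.
Clearing the new market: 284 - 3p = 2p - 110, so p = 78.8 and q = 47.6.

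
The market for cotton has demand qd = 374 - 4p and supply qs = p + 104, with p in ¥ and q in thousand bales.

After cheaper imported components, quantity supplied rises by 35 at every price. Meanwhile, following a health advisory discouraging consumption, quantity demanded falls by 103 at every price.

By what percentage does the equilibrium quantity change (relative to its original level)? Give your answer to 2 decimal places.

+4.68

Solve the original market: 374 - 4p = p + 104, hence p = 54 and q = 158.
The shock moves the curves to qd = 271 - 4p and qs = p + 139.
Equate the new curves: 271 - 4p = p + 139, giving 132 = 5p, p = 26.4, q = 165.4.
%Δq = (165.4 − 158) / 158 × 100 = +4.68%.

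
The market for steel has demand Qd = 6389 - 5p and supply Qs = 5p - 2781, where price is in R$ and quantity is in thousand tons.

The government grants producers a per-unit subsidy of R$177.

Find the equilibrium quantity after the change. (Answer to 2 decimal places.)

2246.50

Before the shock: 6389 - 5p = 5p - 2781 ⇒ 9170 = 10p ⇒ p = 917, Q = 1804.
Since sellers receive the price plus the subsidy, the effective supply curve becomes Qs = 5p - 1896.
Clearing the new market: 6389 - 5p = 5p - 1896, so p = 828.5 and Q = 2246.5.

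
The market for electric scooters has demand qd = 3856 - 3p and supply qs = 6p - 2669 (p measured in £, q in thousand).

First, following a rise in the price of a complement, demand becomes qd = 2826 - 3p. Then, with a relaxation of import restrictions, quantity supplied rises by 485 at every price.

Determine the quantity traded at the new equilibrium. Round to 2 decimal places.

1156.00

Initially, 3856 - 3p = 6p - 2669, so 6525 = 9p and p = 725, q = 1681.
After the shift, demand is qd = 2826 - 3p and supply is qs = 6p - 2184.
Clearing the new market: 2826 - 3p = 6p - 2184, so p = 1670/3 ≈ 556.6667 and q = 1156.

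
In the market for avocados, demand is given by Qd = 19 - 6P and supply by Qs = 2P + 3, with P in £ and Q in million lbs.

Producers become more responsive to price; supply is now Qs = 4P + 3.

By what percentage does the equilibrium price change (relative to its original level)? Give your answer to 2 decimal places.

Solve the original market: 19 - 6P = 2P + 3, hence P = 2 and Q = 7.
After the shift, demand is Qd = 19 - 6P and supply is Qs = 4P + 3.
Setting them equal: 19 - 6P = 4P + 3 → 16 = 10P, so P = 1.6 and Q = 9.4.
%ΔP = (1.6 − 2) / 2 × 100 = -20.00%.

-20.00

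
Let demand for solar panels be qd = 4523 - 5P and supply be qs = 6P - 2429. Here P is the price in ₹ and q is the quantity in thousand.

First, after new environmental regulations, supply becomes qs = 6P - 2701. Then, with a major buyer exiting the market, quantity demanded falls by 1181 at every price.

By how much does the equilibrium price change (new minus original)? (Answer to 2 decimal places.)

Original equilibrium: 4523 - 5P = 6P - 2429 gives 6952 = 11P, so P = 632 and q = 1363.
The new curves are qd = 3342 - 5P (demand) and qs = 6P - 2701 (supply).
New equilibrium: 3342 - 5P = 6P - 2701 ⇒ 6043 = 11P ⇒ P = 6043/11 ≈ 549.3636, q = 6547/11 ≈ 595.1818.
ΔP = 549.3636 − 632 = -82.64.

-82.64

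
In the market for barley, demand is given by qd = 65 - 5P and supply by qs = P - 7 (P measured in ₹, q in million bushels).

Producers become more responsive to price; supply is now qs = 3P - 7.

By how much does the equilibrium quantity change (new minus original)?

Solve the original market: 65 - 5P = P - 7, hence P = 12 and q = 5.
The shock moves the curves to qd = 65 - 5P and qs = 3P - 7.
New equilibrium: 65 - 5P = 3P - 7 ⇒ 72 = 8P ⇒ P = 9, q = 20.
Δq = 20 − 5 = +15.

+15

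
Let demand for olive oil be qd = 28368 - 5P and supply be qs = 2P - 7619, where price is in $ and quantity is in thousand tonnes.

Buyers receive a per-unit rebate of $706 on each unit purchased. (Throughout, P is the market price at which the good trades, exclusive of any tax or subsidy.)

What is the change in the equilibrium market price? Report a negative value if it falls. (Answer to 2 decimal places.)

Before the shock: 28368 - 5P = 2P - 7619 ⇒ 35987 = 7P ⇒ P = 5141, q = 2663.
Since buyers' out-of-pocket price is the market price minus the rebate, the effective demand curve becomes qd = 31898 - 5P.
Equate the new curves: 31898 - 5P = 2P - 7619, giving 39517 = 7P, P = 39517/7 ≈ 5645.2857, q = 25701/7 ≈ 3671.5714.
ΔP = 5645.2857 − 5141 = +504.29.

+504.29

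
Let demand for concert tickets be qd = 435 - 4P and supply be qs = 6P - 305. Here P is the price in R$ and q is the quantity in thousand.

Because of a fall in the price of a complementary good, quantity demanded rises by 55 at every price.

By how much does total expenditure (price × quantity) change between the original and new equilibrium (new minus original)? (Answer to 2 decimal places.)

Solve the original market: 435 - 4P = 6P - 305, hence P = 74 and q = 139.
The shock moves the curves to qd = 490 - 4P and qs = 6P - 305.
Setting them equal: 490 - 4P = 6P - 305 → 795 = 10P, so P = 79.5 and q = 172.
Expenditure moves from 74×139 = 10286 to 79.5×172 = 13674; change = +3388.00.

+3388.00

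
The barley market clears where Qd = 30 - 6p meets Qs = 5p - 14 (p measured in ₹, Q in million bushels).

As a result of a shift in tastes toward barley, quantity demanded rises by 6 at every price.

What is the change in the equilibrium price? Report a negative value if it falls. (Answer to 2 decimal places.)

+0.55

Before the shock: 30 - 6p = 5p - 14 ⇒ 44 = 11p ⇒ p = 4, Q = 6.
The new curves are Qd = 36 - 6p (demand) and Qs = 5p - 14 (supply).
Clearing the new market: 36 - 6p = 5p - 14, so p = 50/11 ≈ 4.5455 and Q = 96/11 ≈ 8.7273.
Δp = 4.5455 − 4 = +0.55.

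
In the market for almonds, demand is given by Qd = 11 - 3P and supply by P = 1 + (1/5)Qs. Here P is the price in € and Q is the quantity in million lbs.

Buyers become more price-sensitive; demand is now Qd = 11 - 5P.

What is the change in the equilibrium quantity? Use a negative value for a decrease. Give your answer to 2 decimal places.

Initially, 11 - 3P = 5P - 5, so 16 = 8P and P = 2, Q = 5.
With the change applied: demand Qd = 11 - 5P, supply Qs = 5P - 5.
New equilibrium: 11 - 5P = 5P - 5 ⇒ 16 = 10P ⇒ P = 1.6, Q = 3.
ΔQ = 3 − 5 = -2.00.

-2.00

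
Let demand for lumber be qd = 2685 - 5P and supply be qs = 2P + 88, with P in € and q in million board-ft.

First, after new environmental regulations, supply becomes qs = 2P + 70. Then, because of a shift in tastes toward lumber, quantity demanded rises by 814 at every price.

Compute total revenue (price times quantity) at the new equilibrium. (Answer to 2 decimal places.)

514210.04

Solve the original market: 2685 - 5P = 2P + 88, hence P = 371 and q = 830.
The shock moves the curves to qd = 3499 - 5P and qs = 2P + 70.
Setting them equal: 3499 - 5P = 2P + 70 → 3429 = 7P, so P = 3429/7 ≈ 489.8571 and q = 7348/7 ≈ 1049.7143.
New expenditure = 489.8571 × 1049.7143 = 514210.04.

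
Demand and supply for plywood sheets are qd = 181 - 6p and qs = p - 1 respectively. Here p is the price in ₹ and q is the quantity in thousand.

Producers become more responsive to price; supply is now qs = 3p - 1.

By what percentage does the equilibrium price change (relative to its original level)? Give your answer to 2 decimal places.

Solve the original market: 181 - 6p = p - 1, hence p = 26 and q = 25.
With the change applied: demand qd = 181 - 6p, supply qs = 3p - 1.
Clearing the new market: 181 - 6p = 3p - 1, so p = 182/9 ≈ 20.2222 and q = 179/3 ≈ 59.6667.
%Δp = (20.2222 − 26) / 26 × 100 = -22.22%.

-22.22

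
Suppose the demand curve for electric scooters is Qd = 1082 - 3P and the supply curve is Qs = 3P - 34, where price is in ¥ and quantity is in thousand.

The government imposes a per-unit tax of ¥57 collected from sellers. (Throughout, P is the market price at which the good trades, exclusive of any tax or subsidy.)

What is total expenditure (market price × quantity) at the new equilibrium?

Initially, 1082 - 3P = 3P - 34, so 1116 = 6P and P = 186, Q = 524.
Since sellers keep the price net of the tax, the effective supply curve becomes Qs = 3P - 205.
New equilibrium: 1082 - 3P = 3P - 205 ⇒ 1287 = 6P ⇒ P = 214.5, Q = 438.5.
New expenditure = 214.5 × 438.5 = 94058.25.

94058.25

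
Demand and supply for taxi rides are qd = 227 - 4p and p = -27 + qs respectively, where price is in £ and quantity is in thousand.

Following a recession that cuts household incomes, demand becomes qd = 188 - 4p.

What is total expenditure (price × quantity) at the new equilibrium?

1906.24

Original equilibrium: 227 - 4p = p + 27 gives 200 = 5p, so p = 40 and q = 67.
The shock moves the curves to qd = 188 - 4p and qs = p + 27.
Equate the new curves: 188 - 4p = p + 27, giving 161 = 5p, p = 32.2, q = 59.2.
New expenditure = 32.2 × 59.2 = 1906.24.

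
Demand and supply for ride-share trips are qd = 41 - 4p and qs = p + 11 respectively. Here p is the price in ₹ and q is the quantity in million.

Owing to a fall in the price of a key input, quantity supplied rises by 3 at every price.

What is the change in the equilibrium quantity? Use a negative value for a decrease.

Solve the original market: 41 - 4p = p + 11, hence p = 6 and q = 17.
The new curves are qd = 41 - 4p (demand) and qs = p + 14 (supply).
New equilibrium: 41 - 4p = p + 14 ⇒ 27 = 5p ⇒ p = 5.4, q = 19.4.
Δq = 19.4 − 17 = +2.4.

+2.4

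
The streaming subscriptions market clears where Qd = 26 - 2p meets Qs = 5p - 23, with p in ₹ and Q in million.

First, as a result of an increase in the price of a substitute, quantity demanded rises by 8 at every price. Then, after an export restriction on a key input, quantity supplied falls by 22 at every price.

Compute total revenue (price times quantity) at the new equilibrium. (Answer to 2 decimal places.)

128.98

Before the shock: 26 - 2p = 5p - 23 ⇒ 49 = 7p ⇒ p = 7, Q = 12.
After the shift, demand is Qd = 34 - 2p and supply is Qs = 5p - 45.
Equate the new curves: 34 - 2p = 5p - 45, giving 79 = 7p, p = 79/7 ≈ 11.2857, Q = 80/7 ≈ 11.4286.
New expenditure = 11.2857 × 11.4286 = 128.98.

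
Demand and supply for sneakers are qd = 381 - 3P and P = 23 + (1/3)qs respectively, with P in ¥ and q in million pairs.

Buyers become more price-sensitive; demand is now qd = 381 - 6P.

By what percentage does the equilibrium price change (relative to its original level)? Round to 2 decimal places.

Initially, 381 - 3P = 3P - 69, so 450 = 6P and P = 75, q = 156.
The shock moves the curves to qd = 381 - 6P and qs = 3P - 69.
Equate the new curves: 381 - 6P = 3P - 69, giving 450 = 9P, P = 50, q = 81.
%ΔP = (50 − 75) / 75 × 100 = -33.33%.

-33.33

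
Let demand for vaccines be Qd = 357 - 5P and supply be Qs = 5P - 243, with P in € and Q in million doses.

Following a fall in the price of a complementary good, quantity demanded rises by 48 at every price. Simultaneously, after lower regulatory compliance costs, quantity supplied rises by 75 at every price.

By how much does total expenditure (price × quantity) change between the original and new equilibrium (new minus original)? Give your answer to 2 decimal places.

Original equilibrium: 357 - 5P = 5P - 243 gives 600 = 10P, so P = 60 and Q = 57.
The shock moves the curves to Qd = 405 - 5P and Qs = 5P - 168.
Equate the new curves: 405 - 5P = 5P - 168, giving 573 = 10P, P = 57.3, Q = 118.5.
Expenditure moves from 60×57 = 3420 to 57.3×118.5 = 6790.05; change = +3370.05.

+3370.05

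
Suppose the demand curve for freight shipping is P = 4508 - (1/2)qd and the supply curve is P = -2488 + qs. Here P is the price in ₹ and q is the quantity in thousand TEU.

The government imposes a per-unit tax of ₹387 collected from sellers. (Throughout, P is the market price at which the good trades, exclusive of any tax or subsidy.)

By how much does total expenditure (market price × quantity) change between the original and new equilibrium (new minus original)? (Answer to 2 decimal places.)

Before the shock: 9016 - 2P = P + 2488 ⇒ 6528 = 3P ⇒ P = 2176, q = 4664.
Since sellers keep the price net of the tax, the effective supply curve becomes qs = P + 2101.
Setting them equal: 9016 - 2P = P + 2101 → 6915 = 3P, so P = 2305 and q = 4406.
Expenditure moves from 2176×4664 = 10148864 to 2305×4406 = 10155830; change = +6966.00.

+6966.00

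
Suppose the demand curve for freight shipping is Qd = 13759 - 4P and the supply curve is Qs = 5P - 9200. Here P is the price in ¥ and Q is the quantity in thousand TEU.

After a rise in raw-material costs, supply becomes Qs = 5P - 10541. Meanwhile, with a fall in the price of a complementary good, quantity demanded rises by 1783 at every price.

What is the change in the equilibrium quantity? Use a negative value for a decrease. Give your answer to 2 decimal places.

+394.56

Before the shock: 13759 - 4P = 5P - 9200 ⇒ 22959 = 9P ⇒ P = 2551, Q = 3555.
With the change applied: demand Qd = 15542 - 4P, supply Qs = 5P - 10541.
Clearing the new market: 15542 - 4P = 5P - 10541, so P = 26083/9 ≈ 2898.1111 and Q = 35546/9 ≈ 3949.5556.
ΔQ = 3949.5556 − 3555 = +394.56.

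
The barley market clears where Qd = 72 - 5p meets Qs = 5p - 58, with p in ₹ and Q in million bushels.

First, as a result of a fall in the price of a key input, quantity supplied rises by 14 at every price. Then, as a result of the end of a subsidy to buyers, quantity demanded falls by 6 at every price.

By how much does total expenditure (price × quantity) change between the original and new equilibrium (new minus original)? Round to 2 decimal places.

+30.00

Before the shock: 72 - 5p = 5p - 58 ⇒ 130 = 10p ⇒ p = 13, Q = 7.
The new curves are Qd = 66 - 5p (demand) and Qs = 5p - 44 (supply).
Clearing the new market: 66 - 5p = 5p - 44, so p = 11 and Q = 11.
Expenditure moves from 13×7 = 91 to 11×11 = 121; change = +30.00.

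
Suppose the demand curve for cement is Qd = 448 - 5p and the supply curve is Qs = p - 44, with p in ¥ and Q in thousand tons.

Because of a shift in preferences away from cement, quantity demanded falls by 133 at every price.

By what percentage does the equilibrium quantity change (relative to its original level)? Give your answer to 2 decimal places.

-58.33

Before the shock: 448 - 5p = p - 44 ⇒ 492 = 6p ⇒ p = 82, Q = 38.
The new curves are Qd = 315 - 5p (demand) and Qs = p - 44 (supply).
New equilibrium: 315 - 5p = p - 44 ⇒ 359 = 6p ⇒ p = 359/6 ≈ 59.8333, Q = 95/6 ≈ 15.8333.
%ΔQ = (15.8333 − 38) / 38 × 100 = -58.33%.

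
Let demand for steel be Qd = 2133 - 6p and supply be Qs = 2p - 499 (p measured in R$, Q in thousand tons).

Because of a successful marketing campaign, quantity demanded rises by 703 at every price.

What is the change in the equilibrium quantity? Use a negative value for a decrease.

+175.75

Before the shock: 2133 - 6p = 2p - 499 ⇒ 2632 = 8p ⇒ p = 329, Q = 159.
The new curves are Qd = 2836 - 6p (demand) and Qs = 2p - 499 (supply).
Clearing the new market: 2836 - 6p = 2p - 499, so p = 416.875 and Q = 334.75.
ΔQ = 334.75 − 159 = +175.75.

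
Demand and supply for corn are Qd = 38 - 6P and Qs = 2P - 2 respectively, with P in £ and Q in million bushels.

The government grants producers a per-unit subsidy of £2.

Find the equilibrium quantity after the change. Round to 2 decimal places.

11.00

Initially, 38 - 6P = 2P - 2, so 40 = 8P and P = 5, Q = 8.
Since sellers receive the price plus the subsidy, the effective supply curve becomes Qs = 2P + 2.
Setting them equal: 38 - 6P = 2P + 2 → 36 = 8P, so P = 4.5 and Q = 11.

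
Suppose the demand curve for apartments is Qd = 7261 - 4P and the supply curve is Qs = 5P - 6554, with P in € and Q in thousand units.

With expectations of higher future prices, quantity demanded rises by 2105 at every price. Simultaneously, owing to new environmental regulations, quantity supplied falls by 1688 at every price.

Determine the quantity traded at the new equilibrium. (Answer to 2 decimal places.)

1540.22

Original equilibrium: 7261 - 4P = 5P - 6554 gives 13815 = 9P, so P = 1535 and Q = 1121.
The new curves are Qd = 9366 - 4P (demand) and Qs = 5P - 8242 (supply).
Clearing the new market: 9366 - 4P = 5P - 8242, so P = 17608/9 ≈ 1956.4444 and Q = 13862/9 ≈ 1540.2222.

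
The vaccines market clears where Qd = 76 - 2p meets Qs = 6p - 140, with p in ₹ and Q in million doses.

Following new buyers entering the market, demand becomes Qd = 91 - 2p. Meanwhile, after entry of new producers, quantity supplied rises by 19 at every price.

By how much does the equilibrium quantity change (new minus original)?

Before the shock: 76 - 2p = 6p - 140 ⇒ 216 = 8p ⇒ p = 27, Q = 22.
After the shift, demand is Qd = 91 - 2p and supply is Qs = 6p - 121.
New equilibrium: 91 - 2p = 6p - 121 ⇒ 212 = 8p ⇒ p = 26.5, Q = 38.
ΔQ = 38 − 22 = +16.

+16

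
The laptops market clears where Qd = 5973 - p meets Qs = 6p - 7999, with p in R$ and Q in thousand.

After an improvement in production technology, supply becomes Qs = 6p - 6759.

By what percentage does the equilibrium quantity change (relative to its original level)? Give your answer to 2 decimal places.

+4.45

Initially, 5973 - p = 6p - 7999, so 13972 = 7p and p = 1996, Q = 3977.
With the change applied: demand Qd = 5973 - p, supply Qs = 6p - 6759.
New equilibrium: 5973 - p = 6p - 6759 ⇒ 12732 = 7p ⇒ p = 12732/7 ≈ 1818.8571, Q = 29079/7 ≈ 4154.1429.
%ΔQ = (4154.1429 − 3977) / 3977 × 100 = +4.45%.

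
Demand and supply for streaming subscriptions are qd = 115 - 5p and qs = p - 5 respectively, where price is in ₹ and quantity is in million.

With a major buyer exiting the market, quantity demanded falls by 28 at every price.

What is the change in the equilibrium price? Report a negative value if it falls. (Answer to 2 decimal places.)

-4.67

Original equilibrium: 115 - 5p = p - 5 gives 120 = 6p, so p = 20 and q = 15.
The new curves are qd = 87 - 5p (demand) and qs = p - 5 (supply).
Clearing the new market: 87 - 5p = p - 5, so p = 46/3 ≈ 15.3333 and q = 31/3 ≈ 10.3333.
Δp = 15.3333 − 20 = -4.67.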